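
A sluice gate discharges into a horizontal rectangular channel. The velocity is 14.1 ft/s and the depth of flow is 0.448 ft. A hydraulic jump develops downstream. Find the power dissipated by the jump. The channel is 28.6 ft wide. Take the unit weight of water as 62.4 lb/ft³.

P = 25.8 hp

Fr₁ = V₁/√(g·y₁) = 14.1/√(32.2×0.448) = 3.71.
Sequent-depth ratio: y₂/y₁ = ½[√(1 + 8Fr₁²) − 1] = ½[√111.3 − 1] = 4.77.
y₂ = 4.77 × 0.448 = 2.14 ft.
q = V₁·y₁ = 14.1 × 0.448 = 6.32 ft²/s. V₂ = q/y₂ = 6.32/2.14 = 2.95 ft/s. E₁ = y₁ + V₁²/2g = 3.54 ft; E₂ = y₂ + V₂²/2g = 2.27 ft. ΔE = E₁ − E₂ = 1.26 ft.
Q = q·b = 6.32 × 28.6 = 181 cfs. P = γ·Q·ΔE/550 = 62.4 × 181 × 1.26 / 550 = 25.8 hp.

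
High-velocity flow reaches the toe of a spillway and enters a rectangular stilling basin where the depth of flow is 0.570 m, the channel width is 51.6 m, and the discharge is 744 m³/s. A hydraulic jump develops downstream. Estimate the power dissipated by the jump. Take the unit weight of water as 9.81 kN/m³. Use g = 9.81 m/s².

P = 180192 kW

q = Q/b = 744/51.6 = 14.4 m²/s; V₁ = q/y₁ = 25.3 m/s. Fr₁ = V₁/√(g·y₁) = 10.7.
Sequent-depth ratio: y₂/y₁ = ½[√(1 + 8Fr₁²) − 1] = ½[√916.5 − 1] = 14.6.
y₂ = 14.6 × 0.570 = 8.34 m.
V₂ = q/y₂ = 14.4/8.34 = 1.73 m/s. E₁ = y₁ + V₁²/2g = 33.2 m; E₂ = y₂ + V₂²/2g = 8.50 m. ΔE = E₁ − E₂ = 24.7 m.
P = γ·Q·ΔE = 9.81 × 744 × 24.7 = 180192 kW.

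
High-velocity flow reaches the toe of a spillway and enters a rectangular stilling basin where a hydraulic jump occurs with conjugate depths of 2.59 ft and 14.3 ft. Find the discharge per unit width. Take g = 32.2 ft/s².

q = 100 ft²/s

For a rectangular channel the momentum equation gives q² = ½·g·y₁·y₂·(y₁ + y₂) = ½×32.2×2.59×14.3×16.9 = 10071.
q = √10071 = 100 ft²/s.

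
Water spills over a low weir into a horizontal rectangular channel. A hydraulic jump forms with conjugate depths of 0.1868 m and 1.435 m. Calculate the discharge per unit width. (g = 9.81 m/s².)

For a rectangular channel the momentum equation gives q² = ½·g·y₁·y₂·(y₁ + y₂) = ½×9.81×0.1868×1.435×1.622 = 2.132.
q = √2.132 = 1.460 m²/s.

q = 1.460 m²/s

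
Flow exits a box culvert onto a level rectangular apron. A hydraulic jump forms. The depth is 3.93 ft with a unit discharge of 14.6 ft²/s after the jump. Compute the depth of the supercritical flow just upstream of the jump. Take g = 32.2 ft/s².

y₁ = 0.724 ft

V₂ = q/y₂ = 14.6/3.93 = 3.72 ft/s; Fr₂ = V₂/√(g·y₂) = 0.330.
The Bélanger relation is symmetric: y₁/y₂ = ½[√(1 + 8Fr₂²) − 1] = ½[√1.872 − 1] = 0.184.
y₁ = 0.184 × 3.93 = 0.724 ft.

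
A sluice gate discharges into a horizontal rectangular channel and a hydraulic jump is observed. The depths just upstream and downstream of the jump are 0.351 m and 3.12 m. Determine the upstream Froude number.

Fr₁ = 6.63

For a rectangular channel the momentum equation gives q² = ½·g·y₁·y₂·(y₁ + y₂) = ½×9.81×0.351×3.12×3.47 = 18.6.
q = √18.6 = 4.32 m²/s.
V₁ = q/y₁ = 12.3 m/s; Fr₁ = V₁/√(g·y₁) = 6.63.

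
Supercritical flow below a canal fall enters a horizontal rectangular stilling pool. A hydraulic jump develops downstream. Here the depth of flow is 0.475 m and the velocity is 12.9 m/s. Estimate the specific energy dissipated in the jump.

Fr₁ = V₁/√(g·y₁) = 12.9/√(9.81×0.475) = 5.98.
Bélanger equation: y₂/y₁ = ½[√(1 + 8Fr₁²) − 1] = ½[√286.7 − 1] = 7.97.
y₂ = 7.97 × 0.475 = 3.78 m.
Head loss: ΔE = (y₂ − y₁)³/(4y₁y₂) = (3.78 − 0.475)³/(4×0.475×3.78) = 36.2/7.19 = 5.04 m.

ΔE = 5.04 m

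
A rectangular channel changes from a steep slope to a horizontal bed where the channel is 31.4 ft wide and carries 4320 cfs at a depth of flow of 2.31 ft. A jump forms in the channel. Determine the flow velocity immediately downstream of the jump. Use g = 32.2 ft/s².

V₂ = 6.42 ft/s

q = Q/b = 4320/31.4 = 138 ft²/s; V₁ = q/y₁ = 59.6 ft/s. Fr₁ = V₁/√(g·y₁) = 6.91.
Sequent-depth ratio: y₂/y₁ = ½[√(1 + 8Fr₁²) − 1] = ½[√382.5 − 1] = 9.28.
y₂ = 9.28 × 2.31 = 21.4 ft.
V₂ = q/y₂ = 138/21.4 = 6.42 ft/s.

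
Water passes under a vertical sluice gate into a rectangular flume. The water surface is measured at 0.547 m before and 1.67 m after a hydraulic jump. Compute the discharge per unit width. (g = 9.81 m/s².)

q = 3.15 m²/s

For a rectangular channel the momentum equation gives q² = ½·g·y₁·y₂·(y₁ + y₂) = ½×9.81×0.547×1.67×2.22 = 9.93.
q = √9.93 = 3.15 m²/s.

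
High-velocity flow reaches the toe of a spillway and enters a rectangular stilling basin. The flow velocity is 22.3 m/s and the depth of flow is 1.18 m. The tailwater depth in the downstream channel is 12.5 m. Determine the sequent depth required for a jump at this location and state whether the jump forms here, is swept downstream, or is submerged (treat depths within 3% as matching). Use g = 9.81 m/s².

y₂ = 10.4 m; the jump is submerged

Fr₁ = V₁/√(g·y₁) = 22.3/√(9.81×1.18) = 6.55.
Bélanger equation: y₂/y₁ = ½[√(1 + 8Fr₁²) − 1] = ½[√344.7 − 1] = 8.78.
y₂ = 8.78 × 1.18 = 10.4 m.
Tailwater y_tw = 12.5 m: y_tw > y₂, so the jump is submerged.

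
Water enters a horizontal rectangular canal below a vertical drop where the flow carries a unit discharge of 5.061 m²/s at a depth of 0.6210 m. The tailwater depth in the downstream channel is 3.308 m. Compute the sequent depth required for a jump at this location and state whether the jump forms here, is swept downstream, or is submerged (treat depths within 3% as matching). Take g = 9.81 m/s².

V₁ = q/y₁ = 5.061/0.6210 = 8.150 m/s. Fr₁ = V₁/√(g·y₁) = 8.150/√(9.81×0.6210) = 3.302.
Conjugate-depth relation: y₂/y₁ = ½[√(1 + 8Fr₁²) − 1] = ½[√88.221 − 1] = 4.196.
y₂ = 4.196 × 0.6210 = 2.606 m.
Tailwater y_tw = 3.308 m: y_tw > y₂, so the jump is submerged.

y₂ = 2.606 m; the jump is submerged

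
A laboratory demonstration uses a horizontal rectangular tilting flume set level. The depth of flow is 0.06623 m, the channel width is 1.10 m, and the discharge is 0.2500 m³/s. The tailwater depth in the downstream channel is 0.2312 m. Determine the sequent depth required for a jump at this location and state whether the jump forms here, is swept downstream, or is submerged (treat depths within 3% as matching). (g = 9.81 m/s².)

y₂ = 0.3670 m; the jump is swept downstream

q = Q/b = 0.2500/1.10 = 0.2273 m²/s; V₁ = q/y₁ = 3.432 m/s. Fr₁ = V₁/√(g·y₁) = 4.257.
Bélanger equation: y₂/y₁ = ½[√(1 + 8Fr₁²) − 1] = ½[√145.99 − 1] = 5.541.
y₂ = 5.541 × 0.06623 = 0.3670 m.
Tailwater y_tw = 0.2312 m: y_tw < y₂, so the jump is swept downstream.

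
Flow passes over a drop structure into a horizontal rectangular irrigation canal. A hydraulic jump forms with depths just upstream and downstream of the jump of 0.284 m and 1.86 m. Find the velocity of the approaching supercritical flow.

V₁ = 8.30 m/s

For a rectangular channel the momentum equation gives q² = ½·g·y₁·y₂·(y₁ + y₂) = ½×9.81×0.284×1.86×2.14 = 5.56.
q = √5.56 = 2.36 m²/s.
V₁ = q/y₁ = 2.36/0.284 = 8.30 m/s.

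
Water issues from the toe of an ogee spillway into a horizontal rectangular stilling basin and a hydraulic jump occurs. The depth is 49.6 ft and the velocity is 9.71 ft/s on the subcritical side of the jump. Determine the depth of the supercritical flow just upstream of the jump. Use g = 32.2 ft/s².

y₁ = 5.29 ft

Fr₂ = V₂/√(g·y₂) = 9.71/√(32.2×49.6) = 0.243.
Since the conjugate-depth ratio holds either way, y₁/y₂ = ½[√(1 + 8Fr₂²) − 1] = ½[√1.472 − 1] = 0.107.
y₁ = 0.107 × 49.6 = 5.29 ft.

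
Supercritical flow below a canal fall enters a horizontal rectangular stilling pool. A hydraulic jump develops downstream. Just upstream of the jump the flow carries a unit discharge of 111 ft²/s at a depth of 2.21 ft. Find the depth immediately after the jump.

y₂ = 17.5 ft

V₁ = q/y₁ = 111/2.21 = 50.2 ft/s. Fr₁ = V₁/√(g·y₁) = 50.2/√(32.2×2.21) = 5.95.
From the momentum equation for a rectangular channel, y₂/y₁ = ½[√(1 + 8Fr₁²) − 1] = ½[√284.6 − 1] = 7.94.
y₂ = 7.94 × 2.21 = 17.5 ft.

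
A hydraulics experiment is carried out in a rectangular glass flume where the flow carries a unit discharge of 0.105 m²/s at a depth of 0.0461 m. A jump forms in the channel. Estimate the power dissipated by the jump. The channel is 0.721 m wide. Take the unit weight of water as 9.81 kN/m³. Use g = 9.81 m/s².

P = 0.0723 kW

V₁ = q/y₁ = 0.105/0.0461 = 2.28 m/s. Fr₁ = V₁/√(g·y₁) = 2.28/√(9.81×0.0461) = 3.39.
Conjugate-depth relation: y₂/y₁ = ½[√(1 + 8Fr₁²) − 1] = ½[√92.77 − 1] = 4.32.
y₂ = 4.32 × 0.0461 = 0.199 m.
V₂ = q/y₂ = 0.105/0.199 = 0.528 m/s. E₁ = y₁ + V₁²/2g = 0.311 m; E₂ = y₂ + V₂²/2g = 0.213 m. ΔE = E₁ − E₂ = 0.0974 m.
Q = q·b = 0.105 × 0.721 = 0.0757 m³/s. P = γ·Q·ΔE = 9.81 × 0.0757 × 0.0974 = 0.0723 kW.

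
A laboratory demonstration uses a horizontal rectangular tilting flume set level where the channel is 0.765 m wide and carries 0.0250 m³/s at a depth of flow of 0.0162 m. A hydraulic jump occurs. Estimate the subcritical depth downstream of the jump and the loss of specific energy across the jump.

q = Q/b = 0.0250/0.765 = 0.0327 m²/s; V₁ = q/y₁ = 2.02 m/s. Fr₁ = V₁/√(g·y₁) = 5.06.
Sequent-depth ratio: y₂/y₁ = ½[√(1 + 8Fr₁²) − 1] = ½[√205.8 − 1] = 6.67.
y₂ = 6.67 × 0.0162 = 0.108 m.
V₂ = q/y₂ = 0.0327/0.108 = 0.302 m/s. E₁ = y₁ + V₁²/2g = 0.224 m; E₂ = y₂ + V₂²/2g = 0.113 m. ΔE = E₁ − E₂ = 0.111 m.

y₂ = 0.108 m; ΔE = 0.111 m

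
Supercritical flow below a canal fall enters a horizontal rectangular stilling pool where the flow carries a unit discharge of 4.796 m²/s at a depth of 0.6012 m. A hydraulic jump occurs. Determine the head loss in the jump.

V₁ = q/y₁ = 4.796/0.6012 = 7.977 m/s. Fr₁ = V₁/√(g·y₁) = 7.977/√(9.81×0.6012) = 3.285.
Sequent-depth ratio: y₂/y₁ = ½[√(1 + 8Fr₁²) − 1] = ½[√87.322 − 1] = 4.172.
y₂ = 4.172 × 0.6012 = 2.508 m.
Head loss: ΔE = (y₂ − y₁)³/(4y₁y₂) = (2.508 − 0.6012)³/(4×0.6012×2.508) = 6.937/6.032 = 1.150 m.

ΔE = 1.150 m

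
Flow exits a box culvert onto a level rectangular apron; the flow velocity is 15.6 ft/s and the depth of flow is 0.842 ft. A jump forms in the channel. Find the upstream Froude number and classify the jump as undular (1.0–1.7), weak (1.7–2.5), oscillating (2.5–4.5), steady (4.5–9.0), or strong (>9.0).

Fr₁ = 3.00; oscillating jump

Fr₁ = V₁/√(g·y₁) = 15.6/√(32.2×0.842) = 3.00.
Fr₁ = 3.00 lies in the oscillating range.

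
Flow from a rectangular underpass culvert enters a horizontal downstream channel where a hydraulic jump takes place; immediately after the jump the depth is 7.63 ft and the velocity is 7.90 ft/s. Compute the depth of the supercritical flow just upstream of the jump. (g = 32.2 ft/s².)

Fr₂ = V₂/√(g·y₂) = 7.90/√(32.2×7.63) = 0.504.
Applying the sequent-depth relation in reverse, y₁/y₂ = ½[√(1 + 8Fr₂²) − 1] = ½[√3.032 − 1] = 0.371.
y₁ = 0.371 × 7.63 = 2.83 ft.

y₁ = 2.83 ft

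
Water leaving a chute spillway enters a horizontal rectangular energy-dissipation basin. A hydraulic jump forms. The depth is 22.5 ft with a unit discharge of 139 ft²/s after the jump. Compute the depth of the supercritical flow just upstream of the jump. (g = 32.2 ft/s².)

V₂ = q/y₂ = 139/22.5 = 6.18 ft/s; Fr₂ = V₂/√(g·y₂) = 0.230.
Since the conjugate-depth ratio holds either way, y₁/y₂ = ½[√(1 + 8Fr₂²) − 1] = ½[√1.421 − 1] = 0.0961.
y₁ = 0.0961 × 22.5 = 2.16 ft.

y₁ = 2.16 ft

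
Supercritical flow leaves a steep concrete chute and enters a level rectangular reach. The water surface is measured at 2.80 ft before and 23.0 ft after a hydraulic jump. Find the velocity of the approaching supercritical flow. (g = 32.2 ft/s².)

For a rectangular channel the momentum equation gives q² = ½·g·y₁·y₂·(y₁ + y₂) = ½×32.2×2.80×23.0×25.8 = 26750.
q = √26750 = 164 ft²/s.
V₁ = q/y₁ = 164/2.80 = 58.4 ft/s.

V₁ = 58.4 ft/s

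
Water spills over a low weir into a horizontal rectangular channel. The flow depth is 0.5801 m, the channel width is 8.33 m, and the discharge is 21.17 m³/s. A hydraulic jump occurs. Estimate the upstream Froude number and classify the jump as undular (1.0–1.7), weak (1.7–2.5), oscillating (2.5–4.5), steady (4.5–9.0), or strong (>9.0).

q = Q/b = 21.17/8.33 = 2.541 m²/s; V₁ = q/y₁ = 4.381 m/s. Fr₁ = V₁/√(g·y₁) = 1.836.
Fr₁ = 1.836 lies in the weak range.

Fr₁ = 1.836; weak jump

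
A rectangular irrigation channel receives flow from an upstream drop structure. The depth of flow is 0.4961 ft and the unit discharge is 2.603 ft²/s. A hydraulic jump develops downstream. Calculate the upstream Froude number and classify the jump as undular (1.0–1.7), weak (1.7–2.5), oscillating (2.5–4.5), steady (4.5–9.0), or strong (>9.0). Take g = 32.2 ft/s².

V₁ = q/y₁ = 2.603/0.4961 = 5.247 ft/s. Fr₁ = V₁/√(g·y₁) = 5.247/√(32.2×0.4961) = 1.313.
Fr₁ = 1.313 lies in the undular range.

Fr₁ = 1.313; undular jump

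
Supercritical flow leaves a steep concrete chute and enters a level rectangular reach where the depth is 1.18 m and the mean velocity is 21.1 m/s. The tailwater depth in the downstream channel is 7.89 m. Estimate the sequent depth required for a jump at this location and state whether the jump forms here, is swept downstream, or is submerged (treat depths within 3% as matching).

y₂ = 9.78 m; the jump is swept downstream

Fr₁ = V₁/√(g·y₁) = 21.1/√(9.81×1.18) = 6.20.
From the momentum equation for a rectangular channel, y₂/y₁ = ½[√(1 + 8Fr₁²) − 1] = ½[√308.7 − 1] = 8.28.
y₂ = 8.28 × 1.18 = 9.78 m.
Tailwater y_tw = 7.89 m: y_tw < y₂, so the jump is swept downstream.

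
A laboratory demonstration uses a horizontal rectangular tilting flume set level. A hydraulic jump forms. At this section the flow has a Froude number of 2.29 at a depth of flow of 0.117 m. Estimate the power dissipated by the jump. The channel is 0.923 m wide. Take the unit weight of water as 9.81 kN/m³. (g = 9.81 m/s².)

Fr₁ = 2.29 (given).
By Bélanger, y₂/y₁ = ½[√(1 + 8Fr₁²) − 1] = ½[√42.95 − 1] = 2.78.
y₂ = 2.78 × 0.117 = 0.325 m.
Head loss: ΔE = (y₂ − y₁)³/(4y₁y₂) = (0.325 − 0.117)³/(4×0.117×0.325) = 0.00899/0.152 = 0.0591 m.
V₁ = Fr₁·√(g·y₁) = 2.29×√(9.81×0.117) = 2.45 m/s; q = V₁·y₁ = 0.287 m²/s. Q = q·b = 0.287 × 0.923 = 0.265 m³/s. P = γ·Q·ΔE = 9.81 × 0.265 × 0.0591 = 0.154 kW.

P = 0.154 kW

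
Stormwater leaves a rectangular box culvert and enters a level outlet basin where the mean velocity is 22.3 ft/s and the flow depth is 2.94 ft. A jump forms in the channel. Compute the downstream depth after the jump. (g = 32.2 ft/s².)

Fr₁ = V₁/√(g·y₁) = 22.3/√(32.2×2.94) = 2.29.
Bélanger equation: y₂/y₁ = ½[√(1 + 8Fr₁²) − 1] = ½[√43.02 − 1] = 2.78.
y₂ = 2.78 × 2.94 = 8.17 ft.

y₂ = 8.17 ft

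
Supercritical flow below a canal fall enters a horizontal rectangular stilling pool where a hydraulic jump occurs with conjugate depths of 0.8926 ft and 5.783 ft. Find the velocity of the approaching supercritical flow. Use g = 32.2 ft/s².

For a rectangular channel the momentum equation gives q² = ½·g·y₁·y₂·(y₁ + y₂) = ½×32.2×0.8926×5.783×6.676 = 554.8.
q = √554.8 = 23.55 ft²/s.
V₁ = q/y₁ = 23.55/0.8926 = 26.39 ft/s.

V₁ = 26.39 ft/s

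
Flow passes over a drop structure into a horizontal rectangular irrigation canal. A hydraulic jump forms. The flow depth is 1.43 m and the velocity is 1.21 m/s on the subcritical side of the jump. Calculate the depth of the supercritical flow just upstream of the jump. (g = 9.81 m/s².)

Fr₂ = V₂/√(g·y₂) = 1.21/√(9.81×1.43) = 0.323.
Applying the sequent-depth relation in reverse, y₁/y₂ = ½[√(1 + 8Fr₂²) − 1] = ½[√1.835 − 1] = 0.177.
y₁ = 0.177 × 1.43 = 0.254 m.

y₁ = 0.254 m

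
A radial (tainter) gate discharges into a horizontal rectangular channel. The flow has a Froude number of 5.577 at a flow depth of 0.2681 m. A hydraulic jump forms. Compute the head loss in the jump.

ΔE = 2.377 m

Fr₁ = 5.577 (given).
Sequent-depth ratio: y₂/y₁ = ½[√(1 + 8Fr₁²) − 1] = ½[√249.82 − 1] = 7.403.
y₂ = 7.403 × 0.2681 = 1.985 m.
Head loss: ΔE = (y₂ − y₁)³/(4y₁y₂) = (1.985 − 0.2681)³/(4×0.2681×1.985) = 5.058/2.128 = 2.377 m.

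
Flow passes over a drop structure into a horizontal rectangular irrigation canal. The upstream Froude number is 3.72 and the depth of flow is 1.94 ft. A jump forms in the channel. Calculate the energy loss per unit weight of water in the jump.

ΔE = 5.49 ft

Fr₁ = 3.72 (given).
Sequent-depth ratio: y₂/y₁ = ½[√(1 + 8Fr₁²) − 1] = ½[√111.7 − 1] = 4.78.
y₂ = 4.78 × 1.94 = 9.28 ft.
Head loss: ΔE = (y₂ − y₁)³/(4y₁y₂) = (9.28 − 1.94)³/(4×1.94×9.28) = 396/72.0 = 5.49 ft.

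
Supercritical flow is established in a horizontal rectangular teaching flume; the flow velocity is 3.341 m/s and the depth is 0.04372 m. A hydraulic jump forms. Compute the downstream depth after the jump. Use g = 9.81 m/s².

y₂ = 0.2943 m

Fr₁ = V₁/√(g·y₁) = 3.341/√(9.81×0.04372) = 5.102.
Conjugate-depth relation: y₂/y₁ = ½[√(1 + 8Fr₁²) − 1] = ½[√209.21 − 1] = 6.732.
y₂ = 6.732 × 0.04372 = 0.2943 m.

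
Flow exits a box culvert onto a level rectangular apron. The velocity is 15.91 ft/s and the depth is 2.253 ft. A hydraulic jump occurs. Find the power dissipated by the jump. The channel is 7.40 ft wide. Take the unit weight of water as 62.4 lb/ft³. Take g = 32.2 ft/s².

P = 13.00 hp

Fr₁ = V₁/√(g·y₁) = 15.91/√(32.2×2.253) = 1.868.
Conjugate-depth relation: y₂/y₁ = ½[√(1 + 8Fr₁²) − 1] = ½[√28.913 − 1] = 2.189.
y₂ = 2.189 × 2.253 = 4.931 ft.
Head loss: ΔE = (y₂ − y₁)³/(4y₁y₂) = (4.931 − 2.253)³/(4×2.253×4.931) = 19.20/44.44 = 0.4321 ft.
q = V₁·y₁ = 15.91 × 2.253 = 35.85 ft²/s. Q = q·b = 35.85 × 7.40 = 265.3 cfs. P = γ·Q·ΔE/550 = 62.4 × 265.3 × 0.4321 / 550 = 13.00 hp.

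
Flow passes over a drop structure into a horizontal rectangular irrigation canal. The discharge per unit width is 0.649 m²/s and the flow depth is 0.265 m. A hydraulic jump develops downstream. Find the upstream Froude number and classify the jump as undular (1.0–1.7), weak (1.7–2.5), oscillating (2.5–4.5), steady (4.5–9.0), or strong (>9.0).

Fr₁ = 1.52; undular jump

V₁ = q/y₁ = 0.649/0.265 = 2.45 m/s. Fr₁ = V₁/√(g·y₁) = 2.45/√(9.81×0.265) = 1.52.
Fr₁ = 1.52 lies in the undular range.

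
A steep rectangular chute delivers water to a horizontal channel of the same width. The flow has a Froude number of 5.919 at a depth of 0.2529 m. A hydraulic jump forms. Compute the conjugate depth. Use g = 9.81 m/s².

Fr₁ = 5.919 (given).
Conjugate-depth relation: y₂/y₁ = ½[√(1 + 8Fr₁²) − 1] = ½[√281.28 − 1] = 7.886.
y₂ = 7.886 × 0.2529 = 1.994 m.

y₂ = 1.994 m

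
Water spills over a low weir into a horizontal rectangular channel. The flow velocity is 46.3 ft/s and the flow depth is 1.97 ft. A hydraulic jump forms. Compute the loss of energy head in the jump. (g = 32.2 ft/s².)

ΔE = 19.5 ft

Fr₁ = V₁/√(g·y₁) = 46.3/√(32.2×1.97) = 5.81.
Conjugate-depth relation: y₂/y₁ = ½[√(1 + 8Fr₁²) − 1] = ½[√271.4 − 1] = 7.74.
y₂ = 7.74 × 1.97 = 15.2 ft.
q = V₁·y₁ = 46.3 × 1.97 = 91.2 ft²/s. V₂ = q/y₂ = 91.2/15.2 = 5.98 ft/s. E₁ = y₁ + V₁²/2g = 35.3 ft; E₂ = y₂ + V₂²/2g = 15.8 ft. ΔE = E₁ − E₂ = 19.5 ft.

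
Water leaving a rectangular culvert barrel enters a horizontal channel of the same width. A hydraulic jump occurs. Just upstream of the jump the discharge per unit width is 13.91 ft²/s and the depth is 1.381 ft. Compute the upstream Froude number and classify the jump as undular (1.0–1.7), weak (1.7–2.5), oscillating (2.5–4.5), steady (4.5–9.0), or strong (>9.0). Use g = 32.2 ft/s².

Fr₁ = 1.510; undular jump

V₁ = q/y₁ = 13.91/1.381 = 10.07 ft/s. Fr₁ = V₁/√(g·y₁) = 10.07/√(32.2×1.381) = 1.510.
Fr₁ = 1.510 lies in the undular range.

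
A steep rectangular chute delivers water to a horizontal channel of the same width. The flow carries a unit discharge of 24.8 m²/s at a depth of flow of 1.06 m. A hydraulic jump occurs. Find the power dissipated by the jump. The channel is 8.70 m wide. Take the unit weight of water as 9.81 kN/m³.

P = 38751 kW

V₁ = q/y₁ = 24.8/1.06 = 23.4 m/s. Fr₁ = V₁/√(g·y₁) = 23.4/√(9.81×1.06) = 7.26.
Sequent-depth ratio: y₂/y₁ = ½[√(1 + 8Fr₁²) − 1] = ½[√422.1 − 1] = 9.77.
y₂ = 9.77 × 1.06 = 10.4 m.
V₂ = q/y₂ = 24.8/10.4 = 2.39 m/s. E₁ = y₁ + V₁²/2g = 29.0 m; E₂ = y₂ + V₂²/2g = 10.7 m. ΔE = E₁ − E₂ = 18.3 m.
Q = q·b = 24.8 × 8.70 = 216 m³/s. P = γ·Q·ΔE = 9.81 × 216 × 18.3 = 38751 kW.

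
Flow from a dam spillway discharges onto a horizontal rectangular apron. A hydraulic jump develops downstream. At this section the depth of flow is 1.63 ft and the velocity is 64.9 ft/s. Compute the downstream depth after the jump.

y₂ = 19.9 ft

Fr₁ = V₁/√(g·y₁) = 64.9/√(32.2×1.63) = 8.96.
From the momentum equation for a rectangular channel, y₂/y₁ = ½[√(1 + 8Fr₁²) − 1] = ½[√643.0 − 1] = 12.2.
y₂ = 12.2 × 1.63 = 19.9 ft.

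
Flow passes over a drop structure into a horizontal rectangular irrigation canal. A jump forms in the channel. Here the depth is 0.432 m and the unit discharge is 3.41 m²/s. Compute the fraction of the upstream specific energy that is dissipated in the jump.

ΔE/E₁ = 0.372 (37.2%)

V₁ = q/y₁ = 3.41/0.432 = 7.89 m/s. Fr₁ = V₁/√(g·y₁) = 7.89/√(9.81×0.432) = 3.83.
Bélanger equation: y₂/y₁ = ½[√(1 + 8Fr₁²) − 1] = ½[√118.6 − 1] = 4.95.
y₂ = 4.95 × 0.432 = 2.14 m.
E₁ = y₁ + V₁²/2g = 3.61 m. ΔE = (y₂ − y₁)³/(4y₁y₂) = 1.34 m. ΔE/E₁ = 1.34/3.61 = 0.372.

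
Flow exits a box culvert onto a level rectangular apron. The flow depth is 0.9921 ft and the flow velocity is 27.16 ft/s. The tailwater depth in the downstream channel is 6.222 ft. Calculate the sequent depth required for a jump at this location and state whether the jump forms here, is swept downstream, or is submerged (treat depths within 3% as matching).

y₂ = 6.264 ft; the jump forms here

Fr₁ = V₁/√(g·y₁) = 27.16/√(32.2×0.9921) = 4.805.
From the momentum equation for a rectangular channel, y₂/y₁ = ½[√(1 + 8Fr₁²) − 1] = ½[√185.73 − 1] = 6.314.
y₂ = 6.314 × 0.9921 = 6.264 ft.
Tailwater y_tw = 6.222 ft: y_tw ≈ y₂, so the jump forms here.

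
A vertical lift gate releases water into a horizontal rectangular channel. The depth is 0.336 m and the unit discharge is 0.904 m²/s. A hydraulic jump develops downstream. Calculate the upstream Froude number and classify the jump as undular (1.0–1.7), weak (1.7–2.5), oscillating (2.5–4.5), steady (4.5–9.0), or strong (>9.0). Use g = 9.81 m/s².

Fr₁ = 1.48; undular jump

V₁ = q/y₁ = 0.904/0.336 = 2.69 m/s. Fr₁ = V₁/√(g·y₁) = 2.69/√(9.81×0.336) = 1.48.
Fr₁ = 1.48 lies in the undular range.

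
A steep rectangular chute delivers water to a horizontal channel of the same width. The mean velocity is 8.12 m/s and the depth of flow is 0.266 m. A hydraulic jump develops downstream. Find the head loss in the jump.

ΔE = 1.79 m

Fr₁ = V₁/√(g·y₁) = 8.12/√(9.81×0.266) = 5.03.
From the momentum equation for a rectangular channel, y₂/y₁ = ½[√(1 + 8Fr₁²) − 1] = ½[√203.1 − 1] = 6.63.
y₂ = 6.63 × 0.266 = 1.76 m.
q = V₁·y₁ = 8.12 × 0.266 = 2.16 m²/s. V₂ = q/y₂ = 2.16/1.76 = 1.23 m/s. E₁ = y₁ + V₁²/2g = 3.63 m; E₂ = y₂ + V₂²/2g = 1.84 m. ΔE = E₁ − E₂ = 1.79 m.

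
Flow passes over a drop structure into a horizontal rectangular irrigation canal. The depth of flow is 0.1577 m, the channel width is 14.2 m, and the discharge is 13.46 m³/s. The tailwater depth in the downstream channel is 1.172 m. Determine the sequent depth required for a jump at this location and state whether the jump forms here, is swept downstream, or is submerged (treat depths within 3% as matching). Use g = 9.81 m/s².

y₂ = 1.002 m; the jump is submerged

q = Q/b = 13.46/14.2 = 0.9479 m²/s; V₁ = q/y₁ = 6.011 m/s. Fr₁ = V₁/√(g·y₁) = 4.833.
Conjugate-depth relation: y₂/y₁ = ½[√(1 + 8Fr₁²) − 1] = ½[√187.83 − 1] = 6.352.
y₂ = 6.352 × 0.1577 = 1.002 m.
Tailwater y_tw = 1.172 m: y_tw > y₂, so the jump is submerged.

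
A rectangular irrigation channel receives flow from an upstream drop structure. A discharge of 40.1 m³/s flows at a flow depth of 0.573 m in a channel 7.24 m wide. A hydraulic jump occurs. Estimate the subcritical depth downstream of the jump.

y₂ = 3.03 m

q = Q/b = 40.1/7.24 = 5.54 m²/s; V₁ = q/y₁ = 9.67 m/s. Fr₁ = V₁/√(g·y₁) = 4.08.
Sequent-depth ratio: y₂/y₁ = ½[√(1 + 8Fr₁²) − 1] = ½[√134.0 − 1] = 5.29.
y₂ = 5.29 × 0.573 = 3.03 m.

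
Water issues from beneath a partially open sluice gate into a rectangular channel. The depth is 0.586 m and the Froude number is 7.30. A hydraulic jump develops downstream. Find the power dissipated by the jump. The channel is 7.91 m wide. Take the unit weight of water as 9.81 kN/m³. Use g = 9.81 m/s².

Fr₁ = 7.30 (given).
By Bélanger, y₂/y₁ = ½[√(1 + 8Fr₁²) − 1] = ½[√427.3 − 1] = 9.84.
y₂ = 9.84 × 0.586 = 5.76 m.
Head loss: ΔE = (y₂ − y₁)³/(4y₁y₂) = (5.76 − 0.586)³/(4×0.586×5.76) = 139/13.5 = 10.3 m.
V₁ = Fr₁·√(g·y₁) = 7.30×√(9.81×0.586) = 17.5 m/s; q = V₁·y₁ = 10.3 m²/s. Q = q·b = 10.3 × 7.91 = 81.1 m³/s. P = γ·Q·ΔE = 9.81 × 81.1 × 10.3 = 8178 kW.

P = 8178 kW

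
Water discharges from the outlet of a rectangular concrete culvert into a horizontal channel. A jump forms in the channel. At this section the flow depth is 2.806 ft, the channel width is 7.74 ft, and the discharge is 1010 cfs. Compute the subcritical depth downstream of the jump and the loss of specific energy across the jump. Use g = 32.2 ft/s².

y₂ = 18.06 ft; ΔE = 17.51 ft

q = Q/b = 1010/7.74 = 130.5 ft²/s; V₁ = q/y₁ = 46.50 ft/s. Fr₁ = V₁/√(g·y₁) = 4.892.
Sequent-depth ratio: y₂/y₁ = ½[√(1 + 8Fr₁²) − 1] = ½[√192.48 − 1] = 6.437.
y₂ = 6.437 × 2.806 = 18.06 ft.
Head loss: ΔE = (y₂ − y₁)³/(4y₁y₂) = (18.06 − 2.806)³/(4×2.806×18.06) = 3551/202.7 = 17.51 ft.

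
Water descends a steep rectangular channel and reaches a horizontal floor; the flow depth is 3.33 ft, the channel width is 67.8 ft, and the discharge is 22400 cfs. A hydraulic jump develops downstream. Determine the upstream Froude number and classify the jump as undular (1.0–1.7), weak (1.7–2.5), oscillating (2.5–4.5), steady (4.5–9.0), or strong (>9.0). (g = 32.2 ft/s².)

q = Q/b = 22400/67.8 = 330 ft²/s; V₁ = q/y₁ = 99.2 ft/s. Fr₁ = V₁/√(g·y₁) = 9.58.
Fr₁ = 9.58 lies in the strong range.

Fr₁ = 9.58; strong jump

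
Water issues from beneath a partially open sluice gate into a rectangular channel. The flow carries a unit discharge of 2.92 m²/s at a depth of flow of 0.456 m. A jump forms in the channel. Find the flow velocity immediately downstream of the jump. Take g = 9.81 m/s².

V₁ = q/y₁ = 2.92/0.456 = 6.40 m/s. Fr₁ = V₁/√(g·y₁) = 6.40/√(9.81×0.456) = 3.03.
Bélanger equation: y₂/y₁ = ½[√(1 + 8Fr₁²) − 1] = ½[√74.33 − 1] = 3.81.
y₂ = 3.81 × 0.456 = 1.74 m.
V₂ = q/y₂ = 2.92/1.74 = 1.68 m/s.

V₂ = 1.68 m/s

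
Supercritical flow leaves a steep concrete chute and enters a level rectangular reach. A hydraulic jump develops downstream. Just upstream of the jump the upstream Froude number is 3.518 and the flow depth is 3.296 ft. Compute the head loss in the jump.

Fr₁ = 3.518 (given).
Conjugate-depth relation: y₂/y₁ = ½[√(1 + 8Fr₁²) − 1] = ½[√100.01 − 1] = 4.500.
y₂ = 4.500 × 3.296 = 14.83 ft.
Head loss: ΔE = (y₂ − y₁)³/(4y₁y₂) = (14.83 − 3.296)³/(4×3.296×14.83) = 1536/195.6 = 7.852 ft.

ΔE = 7.852 ft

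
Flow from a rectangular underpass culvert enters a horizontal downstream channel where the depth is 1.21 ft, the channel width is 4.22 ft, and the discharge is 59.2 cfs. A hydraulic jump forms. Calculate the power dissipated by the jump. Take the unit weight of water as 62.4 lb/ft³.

q = Q/b = 59.2/4.22 = 14.0 ft²/s; V₁ = q/y₁ = 11.6 ft/s. Fr₁ = V₁/√(g·y₁) = 1.86.
Conjugate-depth relation: y₂/y₁ = ½[√(1 + 8Fr₁²) − 1] = ½[√28.60 − 1] = 2.17.
y₂ = 2.17 × 1.21 = 2.63 ft.
V₂ = q/y₂ = 14.0/2.63 = 5.33 ft/s. E₁ = y₁ + V₁²/2g = 3.30 ft; E₂ = y₂ + V₂²/2g = 3.07 ft. ΔE = E₁ − E₂ = 0.225 ft.
P = γ·Q·ΔE/550 = 62.4 × 59.2 × 0.225 / 550 = 1.51 hp.

P = 1.51 hp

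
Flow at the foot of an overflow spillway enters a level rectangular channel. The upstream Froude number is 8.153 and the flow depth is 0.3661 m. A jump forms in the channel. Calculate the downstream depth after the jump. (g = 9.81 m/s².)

y₂ = 4.042 m

Fr₁ = 8.153 (given).
Conjugate-depth relation: y₂/y₁ = ½[√(1 + 8Fr₁²) − 1] = ½[√532.77 − 1] = 11.04.
y₂ = 11.04 × 0.3661 = 4.042 m.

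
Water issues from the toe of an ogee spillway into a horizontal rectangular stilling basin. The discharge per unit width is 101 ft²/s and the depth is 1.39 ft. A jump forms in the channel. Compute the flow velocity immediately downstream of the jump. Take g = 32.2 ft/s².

V₁ = q/y₁ = 101/1.39 = 72.7 ft/s. Fr₁ = V₁/√(g·y₁) = 72.7/√(32.2×1.39) = 10.9.
From the momentum equation for a rectangular channel, y₂/y₁ = ½[√(1 + 8Fr₁²) − 1] = ½[√944.7 − 1] = 14.9.
y₂ = 14.9 × 1.39 = 20.7 ft.
V₂ = q/y₂ = 101/20.7 = 4.89 ft/s.

V₂ = 4.89 ft/s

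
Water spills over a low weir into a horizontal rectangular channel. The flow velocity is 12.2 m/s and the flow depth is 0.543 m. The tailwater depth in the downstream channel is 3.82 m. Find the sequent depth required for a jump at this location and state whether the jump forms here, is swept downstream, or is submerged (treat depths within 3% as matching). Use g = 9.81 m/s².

y₂ = 3.80 m; the jump forms here

Fr₁ = V₁/√(g·y₁) = 12.2/√(9.81×0.543) = 5.29.
Sequent-depth ratio: y₂/y₁ = ½[√(1 + 8Fr₁²) − 1] = ½[√224.5 − 1] = 6.99.
y₂ = 6.99 × 0.543 = 3.80 m.
Tailwater y_tw = 3.82 m: y_tw ≈ y₂, so the jump forms here.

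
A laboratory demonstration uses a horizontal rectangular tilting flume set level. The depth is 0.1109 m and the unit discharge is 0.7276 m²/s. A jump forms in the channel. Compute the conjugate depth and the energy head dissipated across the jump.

V₁ = q/y₁ = 0.7276/0.1109 = 6.561 m/s. Fr₁ = V₁/√(g·y₁) = 6.561/√(9.81×0.1109) = 6.290.
Conjugate-depth relation: y₂/y₁ = ½[√(1 + 8Fr₁²) − 1] = ½[√317.53 − 1] = 8.410.
y₂ = 8.410 × 0.1109 = 0.9326 m.
Head loss: ΔE = (y₂ − y₁)³/(4y₁y₂) = (0.9326 − 0.1109)³/(4×0.1109×0.9326) = 0.5549/0.4137 = 1.341 m.

y₂ = 0.9326 m; ΔE = 1.341 m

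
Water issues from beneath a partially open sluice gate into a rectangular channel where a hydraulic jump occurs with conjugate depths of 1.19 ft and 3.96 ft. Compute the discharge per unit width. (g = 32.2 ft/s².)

For a rectangular channel the momentum equation gives q² = ½·g·y₁·y₂·(y₁ + y₂) = ½×32.2×1.19×3.96×5.15 = 391.
q = √391 = 19.8 ft²/s.

q = 19.8 ft²/s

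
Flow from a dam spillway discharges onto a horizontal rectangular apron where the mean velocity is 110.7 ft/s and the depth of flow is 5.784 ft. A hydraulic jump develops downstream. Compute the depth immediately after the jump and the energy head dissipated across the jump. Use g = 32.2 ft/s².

Fr₁ = V₁/√(g·y₁) = 110.7/√(32.2×5.784) = 8.112.
By Bélanger, y₂/y₁ = ½[√(1 + 8Fr₁²) − 1] = ½[√527.38 − 1] = 10.98.
y₂ = 10.98 × 5.784 = 63.52 ft.
q = V₁·y₁ = 110.7 × 5.784 = 640.3 ft²/s. V₂ = q/y₂ = 640.3/63.52 = 10.08 ft/s. E₁ = y₁ + V₁²/2g = 196.1 ft; E₂ = y₂ + V₂²/2g = 65.10 ft. ΔE = E₁ − E₂ = 131.0 ft.

y₂ = 63.52 ft; ΔE = 131.0 ft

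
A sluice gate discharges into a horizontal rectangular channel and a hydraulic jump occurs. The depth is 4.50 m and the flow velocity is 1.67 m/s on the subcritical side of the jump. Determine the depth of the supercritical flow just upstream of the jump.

Fr₂ = V₂/√(g·y₂) = 1.67/√(9.81×4.50) = 0.251.
The Bélanger relation is symmetric: y₁/y₂ = ½[√(1 + 8Fr₂²) − 1] = ½[√1.505 − 1] = 0.113.
y₁ = 0.113 × 4.50 = 0.511 m.

y₁ = 0.511 m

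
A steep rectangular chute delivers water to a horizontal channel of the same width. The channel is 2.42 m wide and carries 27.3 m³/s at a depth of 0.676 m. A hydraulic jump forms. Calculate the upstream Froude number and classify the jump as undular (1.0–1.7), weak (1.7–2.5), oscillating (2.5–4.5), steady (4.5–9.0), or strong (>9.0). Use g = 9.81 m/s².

Fr₁ = 6.48; steady jump

q = Q/b = 27.3/2.42 = 11.3 m²/s; V₁ = q/y₁ = 16.7 m/s. Fr₁ = V₁/√(g·y₁) = 6.48.
Fr₁ = 6.48 lies in the steady range.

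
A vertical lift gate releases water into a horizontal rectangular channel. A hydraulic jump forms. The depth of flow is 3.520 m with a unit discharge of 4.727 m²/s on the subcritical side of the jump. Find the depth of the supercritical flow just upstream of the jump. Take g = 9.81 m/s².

y₁ = 0.3357 m

V₂ = q/y₂ = 4.727/3.520 = 1.343 m/s; Fr₂ = V₂/√(g·y₂) = 0.2285.
Since the conjugate-depth ratio holds either way, y₁/y₂ = ½[√(1 + 8Fr₂²) − 1] = ½[√1.4178 − 1] = 0.09536.
y₁ = 0.09536 × 3.520 = 0.3357 m.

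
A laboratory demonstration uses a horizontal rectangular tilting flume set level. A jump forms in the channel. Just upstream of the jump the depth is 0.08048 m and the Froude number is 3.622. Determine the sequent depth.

y₂ = 0.3740 m

Fr₁ = 3.622 (given).
By Bélanger, y₂/y₁ = ½[√(1 + 8Fr₁²) − 1] = ½[√105.95 − 1] = 4.647.
y₂ = 4.647 × 0.08048 = 0.3740 m.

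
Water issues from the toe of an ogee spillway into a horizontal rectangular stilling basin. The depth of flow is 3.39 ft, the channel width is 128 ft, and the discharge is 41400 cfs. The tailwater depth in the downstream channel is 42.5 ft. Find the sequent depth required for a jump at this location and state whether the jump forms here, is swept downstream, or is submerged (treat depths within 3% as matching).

y₂ = 42.1 ft; the jump forms here

q = Q/b = 41400/128 = 323 ft²/s; V₁ = q/y₁ = 95.4 ft/s. Fr₁ = V₁/√(g·y₁) = 9.13.
Sequent-depth ratio: y₂/y₁ = ½[√(1 + 8Fr₁²) − 1] = ½[√668.1 − 1] = 12.4.
y₂ = 12.4 × 3.39 = 42.1 ft.
Tailwater y_tw = 42.5 ft: y_tw ≈ y₂, so the jump forms here.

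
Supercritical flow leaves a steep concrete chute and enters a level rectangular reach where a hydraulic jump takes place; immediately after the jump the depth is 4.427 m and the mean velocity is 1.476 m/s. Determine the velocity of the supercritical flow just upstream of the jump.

V₁ = 16.06 m/s

Fr₂ = V₂/√(g·y₂) = 1.476/√(9.81×4.427) = 0.2240.
Applying the sequent-depth relation in reverse, y₁/y₂ = ½[√(1 + 8Fr₂²) − 1] = ½[√1.4013 − 1] = 0.09189.
y₁ = 0.09189 × 4.427 = 0.4068 m.
V₁ = q/y₁ = 6.534/0.4068 = 16.06 m/s.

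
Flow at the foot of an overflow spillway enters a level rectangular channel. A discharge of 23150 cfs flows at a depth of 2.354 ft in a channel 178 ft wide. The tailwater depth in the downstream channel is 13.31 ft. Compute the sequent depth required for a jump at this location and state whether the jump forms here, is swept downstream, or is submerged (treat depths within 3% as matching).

y₂ = 19.98 ft; the jump is swept downstream

q = Q/b = 23150/178 = 130.1 ft²/s; V₁ = q/y₁ = 55.25 ft/s. Fr₁ = V₁/√(g·y₁) = 6.346.
Bélanger equation: y₂/y₁ = ½[√(1 + 8Fr₁²) − 1] = ½[√323.16 − 1] = 8.488.
y₂ = 8.488 × 2.354 = 19.98 ft.
Tailwater y_tw = 13.31 ft: y_tw < y₂, so the jump is swept downstream.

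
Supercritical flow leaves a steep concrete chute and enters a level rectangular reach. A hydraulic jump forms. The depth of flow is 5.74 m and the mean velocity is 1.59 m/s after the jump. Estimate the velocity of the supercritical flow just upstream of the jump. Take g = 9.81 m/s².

V₁ = 19.2 m/s

Fr₂ = V₂/√(g·y₂) = 1.59/√(9.81×5.74) = 0.212.
The Bélanger relation is symmetric: y₁/y₂ = ½[√(1 + 8Fr₂²) − 1] = ½[√1.359 − 1] = 0.0829.
y₁ = 0.0829 × 5.74 = 0.476 m.
V₁ = q/y₁ = 9.13/0.476 = 19.2 m/s.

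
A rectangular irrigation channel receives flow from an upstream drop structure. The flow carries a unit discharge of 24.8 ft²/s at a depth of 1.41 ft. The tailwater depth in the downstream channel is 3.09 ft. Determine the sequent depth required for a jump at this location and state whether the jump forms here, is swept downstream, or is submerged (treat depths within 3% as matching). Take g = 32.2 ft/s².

V₁ = q/y₁ = 24.8/1.41 = 17.6 ft/s. Fr₁ = V₁/√(g·y₁) = 17.6/√(32.2×1.41) = 2.61.
From the momentum equation for a rectangular channel, y₂/y₁ = ½[√(1 + 8Fr₁²) − 1] = ½[√55.51 − 1] = 3.23.
y₂ = 3.23 × 1.41 = 4.55 ft.
Tailwater y_tw = 3.09 ft: y_tw < y₂, so the jump is swept downstream.

y₂ = 4.55 ft; the jump is swept downstream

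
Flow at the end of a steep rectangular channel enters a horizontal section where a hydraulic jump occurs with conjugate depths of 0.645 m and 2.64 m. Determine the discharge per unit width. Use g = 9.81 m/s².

q = 5.24 m²/s

For a rectangular channel the momentum equation gives q² = ½·g·y₁·y₂·(y₁ + y₂) = ½×9.81×0.645×2.64×3.29 = 27.4.
q = √27.4 = 5.24 m²/s.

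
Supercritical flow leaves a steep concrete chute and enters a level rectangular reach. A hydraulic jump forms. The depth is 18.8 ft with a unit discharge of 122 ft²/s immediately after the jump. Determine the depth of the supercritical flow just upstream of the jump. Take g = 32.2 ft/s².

V₂ = q/y₂ = 122/18.8 = 6.49 ft/s; Fr₂ = V₂/√(g·y₂) = 0.264.
Since the conjugate-depth ratio holds either way, y₁/y₂ = ½[√(1 + 8Fr₂²) − 1] = ½[√1.557 − 1] = 0.124.
y₁ = 0.124 × 18.8 = 2.33 ft.

y₁ = 2.33 ft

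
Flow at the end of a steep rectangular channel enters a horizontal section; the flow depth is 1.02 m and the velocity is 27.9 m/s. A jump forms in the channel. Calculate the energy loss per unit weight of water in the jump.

Fr₁ = V₁/√(g·y₁) = 27.9/√(9.81×1.02) = 8.82.
Conjugate-depth relation: y₂/y₁ = ½[√(1 + 8Fr₁²) − 1] = ½[√623.3 − 1] = 12.0.
y₂ = 12.0 × 1.02 = 12.2 m.
q = V₁·y₁ = 27.9 × 1.02 = 28.5 m²/s. V₂ = q/y₂ = 28.5/12.2 = 2.33 m/s. E₁ = y₁ + V₁²/2g = 40.7 m; E₂ = y₂ + V₂²/2g = 12.5 m. ΔE = E₁ − E₂ = 28.2 m.

ΔE = 28.2 m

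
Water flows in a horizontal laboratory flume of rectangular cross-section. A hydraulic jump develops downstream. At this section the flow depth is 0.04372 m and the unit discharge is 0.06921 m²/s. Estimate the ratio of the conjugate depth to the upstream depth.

y₂/y₁ = 2.955

V₁ = q/y₁ = 0.06921/0.04372 = 1.583 m/s. Fr₁ = V₁/√(g·y₁) = 1.583/√(9.81×0.04372) = 2.417.
Sequent-depth ratio: y₂/y₁ = ½[√(1 + 8Fr₁²) − 1] = ½[√47.743 − 1] = 2.955.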